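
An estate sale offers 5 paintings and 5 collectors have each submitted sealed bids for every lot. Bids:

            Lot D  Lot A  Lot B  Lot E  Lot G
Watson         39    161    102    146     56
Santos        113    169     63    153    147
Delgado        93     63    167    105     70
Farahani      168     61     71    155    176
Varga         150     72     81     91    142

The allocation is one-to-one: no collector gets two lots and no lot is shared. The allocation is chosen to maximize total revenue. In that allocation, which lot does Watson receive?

Optimal: Watson→Lot E ($146), Santos→Lot A ($169), Delgado→Lot B ($167), Farahani→Lot G ($176), Varga→Lot D ($150) — total 146+169+167+176+150 = $808.
Row-greedy (each collector in turn takes its best remaining lot) gives $807, worse by 1.
Checked against all permutations: $808 is optimal.
Watson's own top lot is Lot A ($161), but forcing Watson→Lot A and reassigning the rest optimally gives only $807 — worse by 1.

Watson receives Lot E.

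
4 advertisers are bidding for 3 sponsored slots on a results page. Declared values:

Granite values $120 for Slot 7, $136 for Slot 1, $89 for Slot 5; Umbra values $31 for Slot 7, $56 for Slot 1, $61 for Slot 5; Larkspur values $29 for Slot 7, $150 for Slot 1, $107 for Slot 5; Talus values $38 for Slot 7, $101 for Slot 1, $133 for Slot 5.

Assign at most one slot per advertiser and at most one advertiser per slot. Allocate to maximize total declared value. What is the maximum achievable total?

Optimal: Granite→Slot 7 ($120), Larkspur→Slot 1 ($150), Talus→Slot 5 ($133) — total 120+150+133 = $403.
Row-greedy (each advertiser in turn takes its best remaining slot) gives $226, worse by 177.

Maximum total: $403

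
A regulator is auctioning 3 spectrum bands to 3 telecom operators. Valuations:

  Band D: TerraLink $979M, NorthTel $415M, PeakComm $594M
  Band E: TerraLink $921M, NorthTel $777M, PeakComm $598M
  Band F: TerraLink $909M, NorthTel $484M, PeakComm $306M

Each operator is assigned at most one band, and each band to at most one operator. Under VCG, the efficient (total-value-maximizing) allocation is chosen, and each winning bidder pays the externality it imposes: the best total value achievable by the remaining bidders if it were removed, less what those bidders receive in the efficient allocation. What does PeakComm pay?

PeakComm pays $70M.

Efficient allocation: TerraLink→Band F ($909M), NorthTel→Band E ($777M), PeakComm→Band D ($594M); total welfare W = $2280M.
PeakComm receives Band D at value $594M, so the others get W − 594 = $1686M.
Without PeakComm: best allocation of the remaining 2 bidders over all 3 bands is TerraLink→Band D ($979M), NorthTel→Band E ($777M), total $1756M.
VCG payment = (others' best without PeakComm) − (others' welfare with PeakComm) = 1756 − 1686 = $70M.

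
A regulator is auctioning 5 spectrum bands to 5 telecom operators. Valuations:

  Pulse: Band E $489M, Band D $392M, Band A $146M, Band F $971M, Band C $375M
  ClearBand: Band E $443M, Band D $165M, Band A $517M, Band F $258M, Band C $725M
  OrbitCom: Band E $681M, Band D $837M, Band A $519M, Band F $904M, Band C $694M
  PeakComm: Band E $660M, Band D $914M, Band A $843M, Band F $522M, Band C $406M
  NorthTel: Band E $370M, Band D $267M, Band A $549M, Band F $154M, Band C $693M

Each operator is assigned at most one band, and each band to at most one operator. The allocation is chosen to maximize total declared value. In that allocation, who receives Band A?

NorthTel receives Band A.

Optimal: Pulse→Band F ($971M), ClearBand→Band C ($725M), OrbitCom→Band E ($681M), PeakComm→Band D ($914M), NorthTel→Band A ($549M) — total 971+725+681+914+549 = $3840M.
Row-greedy (each operator in turn takes its best remaining band) gives $3746M, worse by 94.
Next-best assignment: Pulse→Band F, ClearBand→Band E, OrbitCom→Band D, PeakComm→Band A, NorthTel→Band C = $3787M.
Swapping NorthTel↔ClearBand (NorthTel→Band C $693M, ClearBand→Band A $517M) loses 64.
NorthTel's own top band is Band C ($693M), but forcing NorthTel→Band C and reassigning the rest optimally gives only $3787M — worse by 53.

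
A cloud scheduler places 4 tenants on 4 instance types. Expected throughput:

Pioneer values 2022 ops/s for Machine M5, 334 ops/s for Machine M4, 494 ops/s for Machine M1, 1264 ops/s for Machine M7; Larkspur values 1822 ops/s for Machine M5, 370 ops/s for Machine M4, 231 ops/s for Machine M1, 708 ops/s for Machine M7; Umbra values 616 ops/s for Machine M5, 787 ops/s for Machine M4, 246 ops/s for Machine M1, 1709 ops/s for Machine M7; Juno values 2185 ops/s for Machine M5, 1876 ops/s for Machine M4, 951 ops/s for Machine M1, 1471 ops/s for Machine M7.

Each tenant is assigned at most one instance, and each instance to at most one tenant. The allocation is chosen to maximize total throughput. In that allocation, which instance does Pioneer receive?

Pioneer receives Machine M1.

Optimal: Pioneer→Machine M1 (494 ops/s), Larkspur→Machine M5 (1822 ops/s), Umbra→Machine M7 (1709 ops/s), Juno→Machine M4 (1876 ops/s) — total 494+1822+1709+1876 = 5901 ops/s.
Row-greedy (each tenant in turn takes its best remaining instance) gives 4468 ops/s, worse by 1433.
Swapping Larkspur↔Juno (Larkspur→Machine M4 370 ops/s, Juno→Machine M5 2185 ops/s) loses 1143.
Every other assignment is strictly worse.
Pioneer's own top instance is Machine M5 (2022 ops/s), but forcing Pioneer→Machine M5 and reassigning the rest optimally gives only 5838 ops/s — worse by 63.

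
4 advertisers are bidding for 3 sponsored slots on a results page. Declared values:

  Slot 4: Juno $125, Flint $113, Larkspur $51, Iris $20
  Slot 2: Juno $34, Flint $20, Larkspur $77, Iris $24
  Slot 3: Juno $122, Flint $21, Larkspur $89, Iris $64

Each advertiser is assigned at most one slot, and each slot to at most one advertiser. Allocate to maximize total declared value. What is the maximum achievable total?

This is a one-to-one assignment (maximum-weight bipartite matching).
Optimal: Flint→Slot 4 ($113), Larkspur→Slot 2 ($77), Juno→Slot 3 ($122) — total 113+77+122 = $312.
Max-entry greedy (repeatedly take the single best remaining cell) gives $238, worse by 74.
Next-best assignment: Juno→Slot 4, Larkspur→Slot 2, Iris→Slot 3 = $266.

Max total: $312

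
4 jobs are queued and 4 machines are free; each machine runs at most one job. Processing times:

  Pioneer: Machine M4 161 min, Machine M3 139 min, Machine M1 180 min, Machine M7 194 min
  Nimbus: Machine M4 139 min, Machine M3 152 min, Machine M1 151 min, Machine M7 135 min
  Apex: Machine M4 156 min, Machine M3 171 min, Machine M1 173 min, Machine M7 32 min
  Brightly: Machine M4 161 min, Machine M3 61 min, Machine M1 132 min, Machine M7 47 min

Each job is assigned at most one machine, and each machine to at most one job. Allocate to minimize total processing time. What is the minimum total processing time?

Minimum total: 405 min

Optimal: Pioneer→Machine M4 (161 min), Nimbus→Machine M1 (151 min), Apex→Machine M7 (32 min), Brightly→Machine M3 (61 min) — total 161+151+32+61 = 405 min.
Row-greedy (each job in turn takes its cheapest remaining machine) gives 562 min, worse by 157.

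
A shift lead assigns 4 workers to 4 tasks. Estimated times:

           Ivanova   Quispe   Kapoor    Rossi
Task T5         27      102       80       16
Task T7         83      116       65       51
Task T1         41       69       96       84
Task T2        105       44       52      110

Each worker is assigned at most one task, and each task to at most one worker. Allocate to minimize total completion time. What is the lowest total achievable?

Treat this as an assignment problem: match each worker to one task.
Optimal: Ivanova→Task T1 (41 min), Quispe→Task T2 (44 min), Kapoor→Task T7 (65 min), Rossi→Task T5 (16 min) — total 41+44+65+16 = 166 min.
Row-greedy (each worker in turn takes its cheapest remaining task) gives 220 min, worse by 54.
Next-best assignment: Ivanova→Task T5, Quispe→Task T1, Kapoor→Task T2, Rossi→Task T7 = 199 min.

Minimum total: 166 min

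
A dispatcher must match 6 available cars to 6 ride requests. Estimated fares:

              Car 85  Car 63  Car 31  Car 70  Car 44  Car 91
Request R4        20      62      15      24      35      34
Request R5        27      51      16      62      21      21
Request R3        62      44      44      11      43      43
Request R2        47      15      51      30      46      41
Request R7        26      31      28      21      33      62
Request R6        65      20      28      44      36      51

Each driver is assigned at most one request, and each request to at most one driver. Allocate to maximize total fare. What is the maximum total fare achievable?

Maximum total: $345

Optimal: Car 85→Request R6 ($65), Car 63→Request R4 ($62), Car 31→Request R2 ($51), Car 70→Request R5 ($62), Car 44→Request R3 ($43), Car 91→Request R7 ($62) — total 65+62+51+62+43+62 = $345.
Column-greedy (each request in turn goes to its best remaining driver) gives $335, worse by 10.
Next-best assignment: Car 85→Request R6, Car 63→Request R4, Car 31→Request R3, Car 70→Request R5, Car 44→Request R2, Car 91→Request R7 = $341.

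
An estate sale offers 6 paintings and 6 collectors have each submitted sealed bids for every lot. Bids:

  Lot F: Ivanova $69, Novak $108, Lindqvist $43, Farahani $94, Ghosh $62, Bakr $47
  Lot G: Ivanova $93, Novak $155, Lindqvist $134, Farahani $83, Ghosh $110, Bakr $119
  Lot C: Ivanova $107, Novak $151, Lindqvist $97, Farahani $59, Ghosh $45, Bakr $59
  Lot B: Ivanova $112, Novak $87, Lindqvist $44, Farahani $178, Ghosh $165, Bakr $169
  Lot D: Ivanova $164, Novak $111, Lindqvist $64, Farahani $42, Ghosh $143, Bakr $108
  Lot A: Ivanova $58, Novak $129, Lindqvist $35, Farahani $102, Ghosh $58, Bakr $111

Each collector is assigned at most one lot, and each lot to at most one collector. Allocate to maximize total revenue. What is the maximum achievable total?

Max total: $819

Optimal: Ivanova→Lot D ($164), Novak→Lot C ($151), Lindqvist→Lot G ($134), Farahani→Lot F ($94), Ghosh→Lot B ($165), Bakr→Lot A ($111) — total 164+151+134+94+165+111 = $819.
Swapping Novak↔Ghosh (Novak→Lot B $87, Ghosh→Lot C $45) loses 184.
Checked against all permutations: $819 is optimal.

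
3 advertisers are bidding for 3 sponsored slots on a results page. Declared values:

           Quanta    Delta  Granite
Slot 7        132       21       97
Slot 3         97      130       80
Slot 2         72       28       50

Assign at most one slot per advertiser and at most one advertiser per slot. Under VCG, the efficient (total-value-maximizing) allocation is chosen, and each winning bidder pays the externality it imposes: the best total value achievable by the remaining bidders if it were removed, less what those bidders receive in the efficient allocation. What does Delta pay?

Efficient allocation: Quanta→Slot 7 ($132), Delta→Slot 3 ($130), Granite→Slot 2 ($50); total welfare W = $312.
Delta receives Slot 3 at value $130, so the others get W − 130 = $182.
Without Delta: best allocation of the remaining 2 bidders over all 3 slots is Quanta→Slot 7 ($132), Granite→Slot 3 ($80), total $212.
VCG payment = (others' best without Delta) − (others' welfare with Delta) = 212 − 182 = $30.

Delta pays $30.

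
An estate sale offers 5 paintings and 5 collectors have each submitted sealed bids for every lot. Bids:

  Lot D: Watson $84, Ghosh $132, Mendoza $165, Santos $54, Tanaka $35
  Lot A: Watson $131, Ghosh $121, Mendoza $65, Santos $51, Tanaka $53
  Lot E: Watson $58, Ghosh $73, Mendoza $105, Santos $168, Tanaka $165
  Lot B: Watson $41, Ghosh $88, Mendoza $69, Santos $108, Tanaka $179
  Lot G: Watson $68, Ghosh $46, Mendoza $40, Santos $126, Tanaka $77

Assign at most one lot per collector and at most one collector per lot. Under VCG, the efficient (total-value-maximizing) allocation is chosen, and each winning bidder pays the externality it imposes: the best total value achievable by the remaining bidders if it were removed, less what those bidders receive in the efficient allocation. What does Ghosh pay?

Ghosh pays $63.

Efficient allocation: Watson→Lot G ($68), Ghosh→Lot A ($121), Mendoza→Lot D ($165), Santos→Lot E ($168), Tanaka→Lot B ($179); total welfare W = $701.
Ghosh receives Lot A at value $121, so the others get W − 121 = $580.
Without Ghosh: best allocation of the remaining 4 bidders over all 5 lots is Watson→Lot A ($131), Mendoza→Lot D ($165), Santos→Lot E ($168), Tanaka→Lot B ($179), total $643.
VCG payment = (others' best without Ghosh) − (others' welfare with Ghosh) = 643 − 580 = $63.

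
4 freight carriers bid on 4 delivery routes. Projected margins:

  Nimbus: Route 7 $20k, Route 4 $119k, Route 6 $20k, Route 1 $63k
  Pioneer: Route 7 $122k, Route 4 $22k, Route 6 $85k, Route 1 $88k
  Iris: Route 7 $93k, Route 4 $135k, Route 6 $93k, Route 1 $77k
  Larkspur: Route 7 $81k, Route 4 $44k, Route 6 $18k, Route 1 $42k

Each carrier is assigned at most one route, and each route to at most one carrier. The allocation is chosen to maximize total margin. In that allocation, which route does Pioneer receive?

Pioneer receives Route 1.

Optimal: Nimbus→Route 4 ($119k), Pioneer→Route 1 ($88k), Iris→Route 6 ($93k), Larkspur→Route 7 ($81k) — total 119+88+93+81 = $381k.
Column-greedy (each route in turn goes to its best remaining carrier) gives $319k, worse by 62.
Next-best assignment: Nimbus→Route 4, Pioneer→Route 7, Iris→Route 6, Larkspur→Route 1 = $376k.
Swapping Larkspur↔Iris (Larkspur→Route 6 $18k, Iris→Route 7 $93k) loses 63.
Pioneer's own top route is Route 7 ($122k), but forcing Pioneer→Route 7 and reassigning the rest optimally gives only $376k — worse by 5.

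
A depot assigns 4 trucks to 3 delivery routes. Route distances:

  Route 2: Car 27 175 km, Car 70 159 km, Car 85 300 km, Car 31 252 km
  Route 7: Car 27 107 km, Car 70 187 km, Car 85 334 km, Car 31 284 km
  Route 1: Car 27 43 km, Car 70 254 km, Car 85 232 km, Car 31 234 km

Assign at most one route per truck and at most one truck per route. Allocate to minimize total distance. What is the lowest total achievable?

Optimal: Car 31→Route 2 (252 km), Car 70→Route 7 (187 km), Car 27→Route 1 (43 km) — total 252+187+43 = 482 km.
Column-greedy (each route in turn goes to its cheapest remaining truck) gives 498 km, worse by 16.

Min total: 482 km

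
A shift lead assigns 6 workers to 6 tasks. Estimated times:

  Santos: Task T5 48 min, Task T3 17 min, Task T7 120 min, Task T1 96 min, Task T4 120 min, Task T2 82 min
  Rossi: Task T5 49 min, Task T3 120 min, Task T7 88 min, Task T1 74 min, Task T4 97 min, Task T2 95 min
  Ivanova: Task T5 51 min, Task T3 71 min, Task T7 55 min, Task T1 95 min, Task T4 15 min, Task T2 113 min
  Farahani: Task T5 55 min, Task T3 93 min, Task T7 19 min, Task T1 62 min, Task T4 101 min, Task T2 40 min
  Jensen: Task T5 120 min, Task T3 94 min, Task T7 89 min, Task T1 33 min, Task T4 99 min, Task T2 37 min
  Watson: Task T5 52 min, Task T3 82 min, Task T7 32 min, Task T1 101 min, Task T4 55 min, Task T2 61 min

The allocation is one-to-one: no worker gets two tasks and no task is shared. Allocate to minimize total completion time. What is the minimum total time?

Optimal: Santos→Task T3 (17 min), Rossi→Task T5 (49 min), Ivanova→Task T4 (15 min), Farahani→Task T2 (40 min), Jensen→Task T1 (33 min), Watson→Task T7 (32 min) — total 17+49+15+40+33+32 = 186 min.
Min-entry greedy (repeatedly take the single cheapest remaining cell) gives 194 min, worse by 8.

Min total: 186 min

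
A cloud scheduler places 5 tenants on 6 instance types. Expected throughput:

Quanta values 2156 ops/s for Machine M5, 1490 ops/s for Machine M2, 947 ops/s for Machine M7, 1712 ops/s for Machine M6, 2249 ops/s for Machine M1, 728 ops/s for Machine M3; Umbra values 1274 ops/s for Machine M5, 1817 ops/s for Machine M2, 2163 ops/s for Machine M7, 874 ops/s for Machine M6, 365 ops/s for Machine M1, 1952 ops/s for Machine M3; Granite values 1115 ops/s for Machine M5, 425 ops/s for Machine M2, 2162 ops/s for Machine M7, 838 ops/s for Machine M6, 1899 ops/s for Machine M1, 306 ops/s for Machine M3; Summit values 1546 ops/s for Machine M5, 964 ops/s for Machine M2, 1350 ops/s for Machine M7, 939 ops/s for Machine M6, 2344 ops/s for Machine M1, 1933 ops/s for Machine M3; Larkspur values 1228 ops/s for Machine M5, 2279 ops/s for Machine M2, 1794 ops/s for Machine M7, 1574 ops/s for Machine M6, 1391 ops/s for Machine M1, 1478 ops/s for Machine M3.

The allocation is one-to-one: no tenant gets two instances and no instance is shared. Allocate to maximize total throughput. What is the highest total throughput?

Optimal: Quanta→Machine M5 (2156 ops/s), Umbra→Machine M3 (1952 ops/s), Granite→Machine M7 (2162 ops/s), Summit→Machine M1 (2344 ops/s), Larkspur→Machine M2 (2279 ops/s) — total 2156+1952+2162+2344+2279 = 10893 ops/s.
Column-greedy (each instance in turn goes to its best remaining tenant) gives 9436 ops/s, worse by 1457.
Every other assignment is strictly worse.

Max total: 10893 ops/s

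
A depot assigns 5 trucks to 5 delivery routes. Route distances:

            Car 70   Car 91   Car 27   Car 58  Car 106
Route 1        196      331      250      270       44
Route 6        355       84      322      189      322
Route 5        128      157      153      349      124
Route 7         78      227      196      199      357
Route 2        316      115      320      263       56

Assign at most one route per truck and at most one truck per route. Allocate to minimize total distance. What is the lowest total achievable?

Min total: 579 km

Treat this as an assignment problem: match each truck to one route.
Optimal: Car 70→Route 7 (78 km), Car 91→Route 2 (115 km), Car 27→Route 5 (153 km), Car 58→Route 6 (189 km), Car 106→Route 1 (44 km) — total 78+115+153+189+44 = 579 km.
Next-best assignment: Car 70→Route 7, Car 91→Route 6, Car 27→Route 5, Car 58→Route 2, Car 106→Route 1 = 622 km.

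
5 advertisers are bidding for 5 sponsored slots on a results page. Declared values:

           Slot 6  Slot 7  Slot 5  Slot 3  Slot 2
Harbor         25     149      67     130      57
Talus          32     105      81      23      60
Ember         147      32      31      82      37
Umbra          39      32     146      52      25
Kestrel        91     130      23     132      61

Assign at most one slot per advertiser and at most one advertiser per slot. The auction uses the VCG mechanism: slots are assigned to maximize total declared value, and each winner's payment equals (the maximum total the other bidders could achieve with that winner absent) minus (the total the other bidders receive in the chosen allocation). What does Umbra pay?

Efficient allocation: Harbor→Slot 7 ($149), Talus→Slot 2 ($60), Ember→Slot 6 ($147), Umbra→Slot 5 ($146), Kestrel→Slot 3 ($132); total welfare W = $634.
Umbra receives Slot 5 at value $146, so the others get W − 146 = $488.
Without Umbra: best allocation of the remaining 4 bidders over all 5 slots is Harbor→Slot 7 ($149), Talus→Slot 5 ($81), Ember→Slot 6 ($147), Kestrel→Slot 3 ($132), total $509.
VCG payment = (others' best without Umbra) − (others' welfare with Umbra) = 509 − 488 = $21.

Umbra pays $21.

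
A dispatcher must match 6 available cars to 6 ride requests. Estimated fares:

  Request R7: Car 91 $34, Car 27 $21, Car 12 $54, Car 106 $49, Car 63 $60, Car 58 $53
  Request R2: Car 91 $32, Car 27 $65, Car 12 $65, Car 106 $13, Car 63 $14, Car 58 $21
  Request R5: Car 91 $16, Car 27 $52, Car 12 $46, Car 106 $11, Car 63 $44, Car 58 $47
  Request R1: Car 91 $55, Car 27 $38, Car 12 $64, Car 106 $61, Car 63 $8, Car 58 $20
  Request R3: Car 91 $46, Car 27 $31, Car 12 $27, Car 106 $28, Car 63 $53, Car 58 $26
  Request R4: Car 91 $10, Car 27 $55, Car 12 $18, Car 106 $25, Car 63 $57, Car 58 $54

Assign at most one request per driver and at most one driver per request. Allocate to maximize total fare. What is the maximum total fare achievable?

Maximum total: $338

Optimal: Car 91→Request R3 ($46), Car 27→Request R5 ($52), Car 12→Request R2 ($65), Car 106→Request R1 ($61), Car 63→Request R7 ($60), Car 58→Request R4 ($54) — total 46+52+65+61+60+54 = $338.
Column-greedy (each request in turn goes to its best remaining driver) gives $307, worse by 31.
Next-best assignment: Car 91→Request R3, Car 27→Request R5, Car 12→Request R2, Car 106→Request R1, Car 63→Request R4, Car 58→Request R7 = $334.
Swapping Car 63↔Car 27 (Car 63→Request R5 $44, Car 27→Request R7 $21) loses 47.
Checked against all permutations: $338 is optimal.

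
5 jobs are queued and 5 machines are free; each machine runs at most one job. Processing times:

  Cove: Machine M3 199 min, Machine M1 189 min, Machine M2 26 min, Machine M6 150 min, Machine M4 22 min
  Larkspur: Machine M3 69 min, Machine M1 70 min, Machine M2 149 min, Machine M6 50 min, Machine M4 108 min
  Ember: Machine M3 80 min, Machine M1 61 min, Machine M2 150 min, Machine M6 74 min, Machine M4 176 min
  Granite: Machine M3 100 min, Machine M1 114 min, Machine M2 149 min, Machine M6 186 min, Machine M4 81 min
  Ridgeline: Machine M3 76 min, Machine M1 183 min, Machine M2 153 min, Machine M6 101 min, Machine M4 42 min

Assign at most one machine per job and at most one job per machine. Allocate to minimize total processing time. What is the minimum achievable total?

Min total: 279 min

This is a one-to-one assignment (minimum-cost bipartite matching).
Optimal: Cove→Machine M2 (26 min), Larkspur→Machine M6 (50 min), Ember→Machine M1 (61 min), Granite→Machine M3 (100 min), Ridgeline→Machine M4 (42 min) — total 26+50+61+100+42 = 279 min.
Column-greedy (each machine in turn goes to its cheapest remaining job) gives 338 min, worse by 59.
No other one-to-one assignment undercuts 279 min.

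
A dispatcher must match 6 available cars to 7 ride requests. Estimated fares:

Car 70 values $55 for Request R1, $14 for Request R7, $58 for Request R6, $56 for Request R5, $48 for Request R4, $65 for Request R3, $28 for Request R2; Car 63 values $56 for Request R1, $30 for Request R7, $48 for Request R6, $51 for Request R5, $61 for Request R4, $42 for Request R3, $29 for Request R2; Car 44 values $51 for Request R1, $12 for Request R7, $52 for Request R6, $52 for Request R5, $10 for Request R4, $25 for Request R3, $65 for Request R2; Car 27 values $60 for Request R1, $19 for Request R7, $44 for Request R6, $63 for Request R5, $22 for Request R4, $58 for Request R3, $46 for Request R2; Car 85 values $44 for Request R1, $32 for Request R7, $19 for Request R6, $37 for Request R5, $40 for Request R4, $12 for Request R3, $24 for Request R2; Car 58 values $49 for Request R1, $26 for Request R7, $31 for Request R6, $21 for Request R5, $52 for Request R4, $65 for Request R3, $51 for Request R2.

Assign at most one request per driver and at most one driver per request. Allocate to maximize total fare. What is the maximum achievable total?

Max total: $356

Treat this as an assignment problem: match each driver to one request.
Optimal: Car 70→Request R6 ($58), Car 63→Request R4 ($61), Car 44→Request R2 ($65), Car 27→Request R5 ($63), Car 85→Request R1 ($44), Car 58→Request R3 ($65) — total 58+61+65+63+44+65 = $356.
Column-greedy (each request in turn goes to its best remaining driver) gives $328, worse by 28.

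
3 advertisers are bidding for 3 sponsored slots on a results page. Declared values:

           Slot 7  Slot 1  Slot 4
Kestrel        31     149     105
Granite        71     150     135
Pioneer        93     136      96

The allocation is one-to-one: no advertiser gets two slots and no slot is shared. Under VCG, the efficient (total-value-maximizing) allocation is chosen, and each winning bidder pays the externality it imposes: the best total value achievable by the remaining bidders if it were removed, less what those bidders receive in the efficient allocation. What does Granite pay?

Efficient allocation: Kestrel→Slot 1 ($149), Granite→Slot 4 ($135), Pioneer→Slot 7 ($93); total welfare W = $377.
Granite receives Slot 4 at value $135, so the others get W − 135 = $242.
Without Granite: best allocation of the remaining 2 bidders over all 3 slots is Kestrel→Slot 1 ($149), Pioneer→Slot 4 ($96), total $245.
VCG payment = (others' best without Granite) − (others' welfare with Granite) = 245 − 242 = $3.

Granite pays $3.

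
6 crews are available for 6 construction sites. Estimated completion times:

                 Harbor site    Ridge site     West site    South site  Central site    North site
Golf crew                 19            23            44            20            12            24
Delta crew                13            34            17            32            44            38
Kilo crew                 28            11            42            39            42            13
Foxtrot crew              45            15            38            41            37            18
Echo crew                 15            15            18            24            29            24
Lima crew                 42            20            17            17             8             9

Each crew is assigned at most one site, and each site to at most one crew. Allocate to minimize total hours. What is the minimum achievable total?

Minimum total: 87 hours

Optimal: Golf crew→South site (20 hours), Delta crew→Harbor site (13 hours), Kilo crew→North site (13 hours), Foxtrot crew→Ridge site (15 hours), Echo crew→West site (18 hours), Lima crew→Central site (8 hours) — total 20+13+13+15+18+8 = 87 hours.
Column-greedy (each site in turn goes to its cheapest remaining crew) gives 108 hours, worse by 21.
Next-best assignment: Golf crew→South site, Delta crew→Harbor site, Kilo crew→Ridge site, Foxtrot crew→North site, Echo crew→West site, Lima crew→Central site = 88 hours.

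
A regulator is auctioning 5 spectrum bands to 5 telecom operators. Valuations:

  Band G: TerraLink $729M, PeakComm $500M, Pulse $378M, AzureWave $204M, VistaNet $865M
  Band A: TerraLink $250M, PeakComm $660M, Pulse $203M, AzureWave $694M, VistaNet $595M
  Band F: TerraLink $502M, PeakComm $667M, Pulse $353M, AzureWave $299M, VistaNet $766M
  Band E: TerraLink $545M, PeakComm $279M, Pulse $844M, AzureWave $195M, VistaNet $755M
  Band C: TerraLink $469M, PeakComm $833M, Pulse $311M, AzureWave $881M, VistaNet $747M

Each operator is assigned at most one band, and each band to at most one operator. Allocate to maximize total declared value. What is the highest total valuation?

Maximum total: $3880M

Optimal: TerraLink→Band G ($729M), PeakComm→Band A ($660M), Pulse→Band E ($844M), AzureWave→Band C ($881M), VistaNet→Band F ($766M) — total 729+660+844+881+766 = $3880M.
Column-greedy (each band in turn goes to its best remaining operator) gives $3539M, worse by 341.
Next-best assignment: TerraLink→Band G, PeakComm→Band C, Pulse→Band E, AzureWave→Band A, VistaNet→Band F = $3866M.
Every other assignment is strictly worse.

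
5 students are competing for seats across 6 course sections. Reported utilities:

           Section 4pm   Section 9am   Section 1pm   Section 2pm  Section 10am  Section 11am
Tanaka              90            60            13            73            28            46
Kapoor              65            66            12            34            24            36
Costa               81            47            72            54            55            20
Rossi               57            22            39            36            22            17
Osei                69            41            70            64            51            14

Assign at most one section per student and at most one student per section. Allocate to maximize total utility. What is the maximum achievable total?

Max total: 321 points

Optimal: Tanaka→Section 2pm (73 points), Kapoor→Section 9am (66 points), Costa→Section 10am (55 points), Rossi→Section 4pm (57 points), Osei→Section 1pm (70 points) — total 73+66+55+57+70 = 321 points.
Max-entry greedy (repeatedly take the single best remaining cell) gives 314 points, worse by 7.
Every other assignment is strictly worse.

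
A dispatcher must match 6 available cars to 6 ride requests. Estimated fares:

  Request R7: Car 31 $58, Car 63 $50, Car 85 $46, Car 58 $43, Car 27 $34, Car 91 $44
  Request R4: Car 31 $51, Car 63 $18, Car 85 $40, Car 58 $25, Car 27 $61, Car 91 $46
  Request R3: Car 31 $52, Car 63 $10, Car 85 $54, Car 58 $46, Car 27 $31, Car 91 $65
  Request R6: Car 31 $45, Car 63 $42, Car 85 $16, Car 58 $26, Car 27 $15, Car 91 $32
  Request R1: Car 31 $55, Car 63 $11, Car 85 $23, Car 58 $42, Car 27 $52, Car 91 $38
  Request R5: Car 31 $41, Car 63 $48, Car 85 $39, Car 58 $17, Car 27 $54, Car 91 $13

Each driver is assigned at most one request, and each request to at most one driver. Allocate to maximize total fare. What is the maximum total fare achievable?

Optimal: Car 31→Request R7 ($58), Car 63→Request R6 ($42), Car 85→Request R5 ($39), Car 58→Request R1 ($42), Car 27→Request R4 ($61), Car 91→Request R3 ($65) — total 58+42+39+42+61+65 = $307.
Row-greedy (each driver in turn takes its best remaining request) gives $295, worse by 12.
Swapping Car 31↔Car 91 (Car 31→Request R3 $52, Car 91→Request R7 $44) loses 27.

Maximum total: $307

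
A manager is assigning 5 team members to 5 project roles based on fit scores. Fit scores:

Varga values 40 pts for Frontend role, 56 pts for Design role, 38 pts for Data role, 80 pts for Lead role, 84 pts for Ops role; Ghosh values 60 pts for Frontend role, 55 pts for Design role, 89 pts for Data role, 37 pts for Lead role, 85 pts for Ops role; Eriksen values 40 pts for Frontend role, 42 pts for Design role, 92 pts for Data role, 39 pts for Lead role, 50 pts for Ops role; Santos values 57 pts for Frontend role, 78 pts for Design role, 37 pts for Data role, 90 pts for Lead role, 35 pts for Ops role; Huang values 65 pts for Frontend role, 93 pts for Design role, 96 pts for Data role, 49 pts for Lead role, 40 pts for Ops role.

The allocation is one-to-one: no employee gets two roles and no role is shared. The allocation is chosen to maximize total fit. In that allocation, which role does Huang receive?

This is the linear assignment problem.
Optimal: Varga→Ops role (84 pts), Ghosh→Frontend role (60 pts), Eriksen→Data role (92 pts), Santos→Lead role (90 pts), Huang→Design role (93 pts) — total 84+60+92+90+93 = 419 pts.
Column-greedy (each role in turn goes to its best remaining employee) gives 400 pts, worse by 19.
Swapping Santos↔Eriksen (Santos→Data role 37 pts, Eriksen→Lead role 39 pts) loses 106.
Huang's own top role is Data role (96 pts), but forcing Huang→Data role and reassigning the rest optimally gives only 379 pts — worse by 40.

Huang receives Design role.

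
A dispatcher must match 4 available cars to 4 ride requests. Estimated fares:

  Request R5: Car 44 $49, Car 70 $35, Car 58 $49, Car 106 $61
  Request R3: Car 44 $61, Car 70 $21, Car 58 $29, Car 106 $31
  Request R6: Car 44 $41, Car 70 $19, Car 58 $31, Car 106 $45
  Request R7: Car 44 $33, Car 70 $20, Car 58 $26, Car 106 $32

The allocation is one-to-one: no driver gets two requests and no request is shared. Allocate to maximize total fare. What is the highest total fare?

Maximum total: $175

This is a one-to-one assignment (maximum-weight bipartite matching).
Optimal: Car 44→Request R3 ($61), Car 70→Request R7 ($20), Car 58→Request R5 ($49), Car 106→Request R6 ($45) — total 61+20+49+45 = $175.
Row-greedy (each driver in turn takes its best remaining request) gives $159, worse by 16.
Every other assignment is strictly worse.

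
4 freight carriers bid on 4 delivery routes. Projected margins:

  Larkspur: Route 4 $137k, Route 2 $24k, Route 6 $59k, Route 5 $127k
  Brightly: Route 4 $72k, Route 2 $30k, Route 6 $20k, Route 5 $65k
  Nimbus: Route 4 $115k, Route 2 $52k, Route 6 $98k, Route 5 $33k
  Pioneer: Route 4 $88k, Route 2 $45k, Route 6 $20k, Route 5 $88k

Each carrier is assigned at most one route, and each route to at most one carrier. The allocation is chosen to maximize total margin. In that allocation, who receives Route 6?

Optimal: Larkspur→Route 4 ($137k), Brightly→Route 2 ($30k), Nimbus→Route 6 ($98k), Pioneer→Route 5 ($88k) — total 137+30+98+88 = $353k.
Row-greedy (each carrier in turn takes its best remaining route) gives $345k, worse by 8.
Next-best assignment: Larkspur→Route 4, Brightly→Route 5, Nimbus→Route 6, Pioneer→Route 2 = $345k.
No other one-to-one assignment exceeds $353k.
Nimbus's own top route is Route 4 ($115k), but forcing Nimbus→Route 4 and reassigning the rest optimally gives only $307k — worse by 46.

Nimbus receives Route 6.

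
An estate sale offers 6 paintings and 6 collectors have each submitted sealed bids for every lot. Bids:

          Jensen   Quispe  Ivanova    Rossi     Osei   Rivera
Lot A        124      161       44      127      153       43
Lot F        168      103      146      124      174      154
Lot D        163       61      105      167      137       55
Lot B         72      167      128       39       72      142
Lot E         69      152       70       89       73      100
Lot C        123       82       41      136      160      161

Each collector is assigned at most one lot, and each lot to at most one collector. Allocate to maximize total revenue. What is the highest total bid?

Maximum total: $929

Optimal: Jensen→Lot F ($168), Quispe→Lot E ($152), Ivanova→Lot B ($128), Rossi→Lot D ($167), Osei→Lot A ($153), Rivera→Lot C ($161) — total 168+152+128+167+153+161 = $929.
Column-greedy (each lot in turn goes to its best remaining collector) gives $837, worse by 92.
Next-best assignment: Jensen→Lot A, Quispe→Lot E, Ivanova→Lot B, Rossi→Lot D, Osei→Lot F, Rivera→Lot C = $906.
No other one-to-one assignment exceeds $929.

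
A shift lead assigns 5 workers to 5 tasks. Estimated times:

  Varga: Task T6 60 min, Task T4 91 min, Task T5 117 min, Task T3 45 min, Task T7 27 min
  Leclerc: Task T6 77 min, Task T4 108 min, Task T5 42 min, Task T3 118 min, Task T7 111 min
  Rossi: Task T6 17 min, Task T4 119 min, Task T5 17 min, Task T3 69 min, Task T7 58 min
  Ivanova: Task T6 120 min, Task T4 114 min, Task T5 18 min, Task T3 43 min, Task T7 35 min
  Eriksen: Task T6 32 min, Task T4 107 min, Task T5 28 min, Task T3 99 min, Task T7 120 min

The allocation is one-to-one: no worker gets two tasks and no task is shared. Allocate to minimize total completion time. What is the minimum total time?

Minimum total: 223 min

Optimal: Varga→Task T7 (27 min), Leclerc→Task T4 (108 min), Rossi→Task T6 (17 min), Ivanova→Task T3 (43 min), Eriksen→Task T5 (28 min) — total 27+108+17+43+28 = 223 min.
Column-greedy (each task in turn goes to its cheapest remaining worker) gives 336 min, worse by 113.
Next-best assignment: Varga→Task T7, Leclerc→Task T4, Rossi→Task T5, Ivanova→Task T3, Eriksen→Task T6 = 227 min.
Every other assignment is strictly worse.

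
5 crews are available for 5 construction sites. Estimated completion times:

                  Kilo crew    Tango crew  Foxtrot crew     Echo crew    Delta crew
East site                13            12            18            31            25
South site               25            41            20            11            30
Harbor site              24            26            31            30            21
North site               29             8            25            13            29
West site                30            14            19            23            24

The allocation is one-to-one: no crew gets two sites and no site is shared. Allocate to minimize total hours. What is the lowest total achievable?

Treat this as an assignment problem: match each crew to one site.
Optimal: Kilo crew→East site (13 hours), Tango crew→North site (8 hours), Foxtrot crew→West site (19 hours), Echo crew→South site (11 hours), Delta crew→Harbor site (21 hours) — total 13+8+19+11+21 = 72 hours.

Min total: 72 hours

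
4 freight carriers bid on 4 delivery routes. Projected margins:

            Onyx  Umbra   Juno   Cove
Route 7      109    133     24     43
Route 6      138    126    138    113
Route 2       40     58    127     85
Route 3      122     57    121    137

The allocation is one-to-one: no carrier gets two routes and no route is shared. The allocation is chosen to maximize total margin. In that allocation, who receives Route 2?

Juno receives Route 2.

Optimal: Onyx→Route 6 ($138k), Umbra→Route 7 ($133k), Juno→Route 2 ($127k), Cove→Route 3 ($137k) — total 138+133+127+137 = $535k.
Next-best assignment: Onyx→Route 7, Umbra→Route 6, Juno→Route 2, Cove→Route 3 = $499k.
No other one-to-one assignment exceeds $535k.
Juno's own top route is Route 6 ($138k), but forcing Juno→Route 6 and reassigning the rest optimally gives only $478k — worse by 57.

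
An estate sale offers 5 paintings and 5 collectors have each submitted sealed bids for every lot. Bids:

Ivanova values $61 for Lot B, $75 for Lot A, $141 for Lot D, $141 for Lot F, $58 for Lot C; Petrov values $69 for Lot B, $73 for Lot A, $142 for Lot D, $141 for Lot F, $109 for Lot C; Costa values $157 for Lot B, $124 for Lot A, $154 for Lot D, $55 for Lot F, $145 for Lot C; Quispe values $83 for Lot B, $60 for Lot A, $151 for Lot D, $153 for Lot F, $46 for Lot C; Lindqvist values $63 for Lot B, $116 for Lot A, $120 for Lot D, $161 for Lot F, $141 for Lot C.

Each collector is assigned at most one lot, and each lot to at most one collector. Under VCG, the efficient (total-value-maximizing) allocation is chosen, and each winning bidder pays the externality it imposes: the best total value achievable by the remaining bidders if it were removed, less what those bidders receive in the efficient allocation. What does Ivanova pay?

Efficient allocation: Ivanova→Lot D ($141), Petrov→Lot C ($109), Costa→Lot B ($157), Quispe→Lot F ($153), Lindqvist→Lot A ($116); total welfare W = $676.
Ivanova receives Lot D at value $141, so the others get W − 141 = $535.
Without Ivanova: best allocation of the remaining 4 bidders over all 5 lots is Petrov→Lot D ($142), Costa→Lot B ($157), Quispe→Lot F ($153), Lindqvist→Lot C ($141), total $593.
VCG payment = (others' best without Ivanova) − (others' welfare with Ivanova) = 593 − 535 = $58.

Ivanova pays $58.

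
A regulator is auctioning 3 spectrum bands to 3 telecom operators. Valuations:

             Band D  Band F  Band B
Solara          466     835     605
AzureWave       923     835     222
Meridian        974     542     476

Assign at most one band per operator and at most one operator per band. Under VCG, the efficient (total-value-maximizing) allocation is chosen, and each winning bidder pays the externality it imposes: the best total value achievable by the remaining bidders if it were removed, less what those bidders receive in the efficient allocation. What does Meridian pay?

Efficient allocation: Solara→Band B ($605M), AzureWave→Band F ($835M), Meridian→Band D ($974M); total welfare W = $2414M.
Meridian receives Band D at value $974M, so the others get W − 974 = $1440M.
Without Meridian: best allocation of the remaining 2 bidders over all 3 bands is Solara→Band F ($835M), AzureWave→Band D ($923M), total $1758M.
VCG payment = (others' best without Meridian) − (others' welfare with Meridian) = 1758 − 1440 = $318M.

Meridian pays $318M.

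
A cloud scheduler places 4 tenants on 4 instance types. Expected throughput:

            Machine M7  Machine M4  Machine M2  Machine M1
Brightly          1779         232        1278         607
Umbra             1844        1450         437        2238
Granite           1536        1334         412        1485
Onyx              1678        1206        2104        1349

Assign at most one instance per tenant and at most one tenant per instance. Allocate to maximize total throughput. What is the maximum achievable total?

Max total: 7455 ops/s

Optimal: Brightly→Machine M7 (1779 ops/s), Umbra→Machine M1 (2238 ops/s), Granite→Machine M4 (1334 ops/s), Onyx→Machine M2 (2104 ops/s) — total 1779+2238+1334+2104 = 7455 ops/s.
Column-greedy (each instance in turn goes to its best remaining tenant) gives 5889 ops/s, worse by 1566.
Swapping Onyx↔Umbra (Onyx→Machine M1 1349 ops/s, Umbra→Machine M2 437 ops/s) loses 2556.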